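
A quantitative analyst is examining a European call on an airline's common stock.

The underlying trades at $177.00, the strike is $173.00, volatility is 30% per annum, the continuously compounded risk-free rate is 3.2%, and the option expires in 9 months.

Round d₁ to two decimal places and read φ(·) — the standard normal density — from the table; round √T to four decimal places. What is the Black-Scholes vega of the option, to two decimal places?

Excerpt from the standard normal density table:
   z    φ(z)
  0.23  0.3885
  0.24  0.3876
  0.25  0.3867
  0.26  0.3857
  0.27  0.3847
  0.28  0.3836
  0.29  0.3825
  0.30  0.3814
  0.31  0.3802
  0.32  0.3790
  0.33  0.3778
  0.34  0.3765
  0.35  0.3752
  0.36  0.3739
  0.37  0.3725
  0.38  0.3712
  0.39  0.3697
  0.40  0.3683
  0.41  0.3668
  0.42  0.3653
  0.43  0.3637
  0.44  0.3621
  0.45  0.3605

58.28

σ√T = 0.3 × 0.8660 = 0.2598
d₁ = [ln(177/173) + (0.032 + 0.3²/2)·0.75] / 0.2598 = [0.0229 + 0.0577] / 0.2598 = 0.3103 → 0.31
√T = √0.75 = 0.8660
φ(d₁) = φ(0.31) = 0.3802
vega = S·φ(d₁)·√T = 177·0.3802·0.8660 = 58.2778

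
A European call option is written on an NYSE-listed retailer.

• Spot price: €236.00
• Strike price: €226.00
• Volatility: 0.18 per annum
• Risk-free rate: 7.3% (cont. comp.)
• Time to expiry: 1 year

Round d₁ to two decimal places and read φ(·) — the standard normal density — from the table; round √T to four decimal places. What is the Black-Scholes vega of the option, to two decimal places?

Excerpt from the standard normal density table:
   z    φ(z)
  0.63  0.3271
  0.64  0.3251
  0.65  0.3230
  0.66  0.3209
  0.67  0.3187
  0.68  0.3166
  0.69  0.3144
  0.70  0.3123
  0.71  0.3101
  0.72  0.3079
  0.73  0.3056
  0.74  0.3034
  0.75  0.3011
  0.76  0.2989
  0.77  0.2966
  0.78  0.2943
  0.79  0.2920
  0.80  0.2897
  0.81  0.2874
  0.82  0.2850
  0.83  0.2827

T = 1;  σ√T = 0.1800
d₁ = [ln(236/226) + (0.073 + ½·0.18²)·1] / (σ√T) = (0.0433 + 0.0892) / 0.1800 = 0.7361 which rounds to 0.74
√T = √1 = 1.0000
φ(d₁) = φ(0.74) = 0.3034
vega = S·φ(d₁)·√T = 236·0.3034·1.0000 = 71.6024
(The put has the same vega.)

71.60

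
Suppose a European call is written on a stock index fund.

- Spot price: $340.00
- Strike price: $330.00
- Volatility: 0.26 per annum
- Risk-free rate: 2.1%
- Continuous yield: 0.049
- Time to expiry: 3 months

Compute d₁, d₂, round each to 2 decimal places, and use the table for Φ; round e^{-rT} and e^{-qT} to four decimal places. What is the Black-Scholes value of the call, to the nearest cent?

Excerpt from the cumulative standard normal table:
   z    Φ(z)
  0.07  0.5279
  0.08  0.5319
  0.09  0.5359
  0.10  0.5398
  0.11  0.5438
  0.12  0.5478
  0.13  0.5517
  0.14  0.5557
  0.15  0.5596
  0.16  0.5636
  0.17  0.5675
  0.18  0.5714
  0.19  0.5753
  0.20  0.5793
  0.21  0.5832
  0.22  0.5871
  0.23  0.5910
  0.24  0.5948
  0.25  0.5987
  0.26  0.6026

$21.24

σ√T = 0.26 × 0.5000 = 0.1300
d₁ = [ln(340/330) + (0.021 − 0.049 + 0.26²/2)·0.25] / 0.1300 = [0.0299 + 0.0015] / 0.1300 = 0.2408 which rounds to 0.24
d₂ = d₁ − σ√T = 0.2408 − 0.1300 = 0.1108 which rounds to 0.11
e^(−qT) = e^(−0.049·0.25) = 0.9878;  e^(−rT) = e^(−0.021·0.25) = 0.9948
N(d₁) = N(0.24) = 0.5948;  N(d₂) = N(0.11) = 0.5438
C = 340·0.9878·0.5948 − 330·0.9948·0.5438 = 199.7648 − 178.5208 = 21.2439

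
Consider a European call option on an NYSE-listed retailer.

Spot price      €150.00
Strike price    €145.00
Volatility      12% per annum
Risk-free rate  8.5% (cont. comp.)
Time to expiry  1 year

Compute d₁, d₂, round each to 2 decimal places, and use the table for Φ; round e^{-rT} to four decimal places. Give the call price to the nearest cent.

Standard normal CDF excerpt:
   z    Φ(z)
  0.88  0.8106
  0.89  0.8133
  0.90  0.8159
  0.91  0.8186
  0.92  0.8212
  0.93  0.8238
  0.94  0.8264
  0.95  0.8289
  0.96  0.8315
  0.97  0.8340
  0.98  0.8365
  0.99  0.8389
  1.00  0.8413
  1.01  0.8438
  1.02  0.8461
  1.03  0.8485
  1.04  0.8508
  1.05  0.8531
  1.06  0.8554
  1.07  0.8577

T = 1;  σ√T = 0.1200
d₁ = [ln(150/145) + (0.085 + 0.12²/2)·1] / 0.1200 = [0.0339 + 0.0922] / 0.1200 = 1.0508 which rounds to 1.05
d₂ = d₁ − σ√T = 1.0508 − 0.1200 = 0.9308 which rounds to 0.93
exp(−rT) = exp(−0.085·1) = 0.9185
C = 150·N(1.05) − 145·0.9185·N(0.93) = 150·0.8531 − 145·0.9185·0.8238 = 127.9650 − 109.7157 = 18.2493

€18.25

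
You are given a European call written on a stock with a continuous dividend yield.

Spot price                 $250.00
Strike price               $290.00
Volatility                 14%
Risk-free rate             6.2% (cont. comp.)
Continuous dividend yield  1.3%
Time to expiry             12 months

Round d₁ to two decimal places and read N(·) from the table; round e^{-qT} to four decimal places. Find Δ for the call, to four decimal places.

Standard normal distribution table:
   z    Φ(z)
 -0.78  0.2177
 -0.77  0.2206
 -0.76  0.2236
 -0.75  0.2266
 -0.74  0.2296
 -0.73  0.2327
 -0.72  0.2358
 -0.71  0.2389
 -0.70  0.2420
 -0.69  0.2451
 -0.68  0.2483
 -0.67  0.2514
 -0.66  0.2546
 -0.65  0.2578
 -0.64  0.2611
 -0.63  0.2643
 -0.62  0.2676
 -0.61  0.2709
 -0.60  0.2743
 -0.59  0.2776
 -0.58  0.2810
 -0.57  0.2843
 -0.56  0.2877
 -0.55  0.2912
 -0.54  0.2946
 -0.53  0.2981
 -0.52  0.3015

σ√T = 0.14·√1 = 0.1400
ln(S/K) + (r − q + σ²/2)T = ln(250/290) + (0.062 − 0.013 + 0.14²/2)·1 = -0.1484 + 0.0588 = -0.0896
d₁ = -0.0896 / 0.1400 = -0.6401 ⇒ -0.64
N(d₁) = N(-0.64) = 0.2611
Δ_call = e^(−qT)·N(d₁) = 0.9871·0.2611 = 0.2577

0.2577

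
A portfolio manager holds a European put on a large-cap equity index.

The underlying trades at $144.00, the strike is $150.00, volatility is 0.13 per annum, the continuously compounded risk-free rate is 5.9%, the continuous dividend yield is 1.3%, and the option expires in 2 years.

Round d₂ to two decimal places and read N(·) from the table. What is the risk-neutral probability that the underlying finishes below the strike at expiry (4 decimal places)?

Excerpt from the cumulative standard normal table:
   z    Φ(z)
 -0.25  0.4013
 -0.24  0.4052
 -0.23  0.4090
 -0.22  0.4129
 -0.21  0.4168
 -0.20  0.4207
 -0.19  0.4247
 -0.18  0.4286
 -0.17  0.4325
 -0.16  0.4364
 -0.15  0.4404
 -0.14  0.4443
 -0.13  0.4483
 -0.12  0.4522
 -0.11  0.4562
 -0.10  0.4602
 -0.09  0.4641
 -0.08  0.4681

T = 2;  σ√T = 0.1838
d₁ = [ln(144/150) + (0.059 − 0.013 + 0.13²/2)·2] / 0.1838 = [-0.0408 + 0.1089] / 0.1838 = 0.3703 → 0.37
d₂ = d₁ − σ√T = 0.3703 − 0.1838 = 0.1864 → 0.19
Pr(exercise) under Q = N(−d₂) = N(-0.19) = 0.4247

0.4247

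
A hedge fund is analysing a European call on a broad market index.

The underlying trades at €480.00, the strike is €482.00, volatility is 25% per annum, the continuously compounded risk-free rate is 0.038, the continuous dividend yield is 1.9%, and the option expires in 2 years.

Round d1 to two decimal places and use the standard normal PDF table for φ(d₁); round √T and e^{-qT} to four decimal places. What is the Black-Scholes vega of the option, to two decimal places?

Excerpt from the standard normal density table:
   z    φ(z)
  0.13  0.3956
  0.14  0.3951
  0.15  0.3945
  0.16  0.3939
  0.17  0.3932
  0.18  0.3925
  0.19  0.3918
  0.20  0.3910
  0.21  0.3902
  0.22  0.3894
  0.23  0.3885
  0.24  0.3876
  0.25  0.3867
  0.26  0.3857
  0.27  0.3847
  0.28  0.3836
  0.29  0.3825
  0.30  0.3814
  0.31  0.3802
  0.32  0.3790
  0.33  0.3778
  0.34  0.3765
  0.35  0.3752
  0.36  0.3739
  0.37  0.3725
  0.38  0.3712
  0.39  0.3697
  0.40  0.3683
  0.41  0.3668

σ√T = 0.25·√2 = 0.3536
d₁ = [ln(480/482) + (0.038 − 0.019 + 0.25²/2)·2] / 0.3536 = [-0.0042 + 0.1005] / 0.3536 = 0.2725 → 0.27
√T = √2 = 1.4142
φ(d₁) = φ(0.27) = 0.3847
exp(−qT) = exp(−0.019·2) = 0.9627
vega = S·exp(−qT)·φ(d₁)·√T = 480·0.9627·0.3847·1.4142 = 251.4000

251.40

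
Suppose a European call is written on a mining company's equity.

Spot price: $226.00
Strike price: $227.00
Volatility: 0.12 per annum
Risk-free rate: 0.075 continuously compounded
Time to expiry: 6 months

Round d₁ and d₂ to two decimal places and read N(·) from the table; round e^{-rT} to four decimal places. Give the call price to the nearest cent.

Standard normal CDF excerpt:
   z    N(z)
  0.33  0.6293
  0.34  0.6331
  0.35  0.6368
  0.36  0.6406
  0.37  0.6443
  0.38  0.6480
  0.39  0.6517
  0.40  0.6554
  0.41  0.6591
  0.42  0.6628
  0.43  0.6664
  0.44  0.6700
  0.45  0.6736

$11.37

σ√T = 0.12·√0.5 = 0.0849
d₁ = [ln(226/227) + (0.075 + 0.12²/2)·0.5] / 0.0849 = [-0.0044 + 0.0411] / 0.0849 = 0.4323 which rounds to 0.43
d₂ = d₁ − σ√T = 0.4323 − 0.0849 = 0.3475 which rounds to 0.35
exp(−rT) = exp(−0.075·0.5) = 0.9632
C = 226·N(0.43) − 227·0.9632·N(0.35) = 226·0.6664 − 227·0.9632·0.6368 = 150.6064 − 139.2340 = 11.3724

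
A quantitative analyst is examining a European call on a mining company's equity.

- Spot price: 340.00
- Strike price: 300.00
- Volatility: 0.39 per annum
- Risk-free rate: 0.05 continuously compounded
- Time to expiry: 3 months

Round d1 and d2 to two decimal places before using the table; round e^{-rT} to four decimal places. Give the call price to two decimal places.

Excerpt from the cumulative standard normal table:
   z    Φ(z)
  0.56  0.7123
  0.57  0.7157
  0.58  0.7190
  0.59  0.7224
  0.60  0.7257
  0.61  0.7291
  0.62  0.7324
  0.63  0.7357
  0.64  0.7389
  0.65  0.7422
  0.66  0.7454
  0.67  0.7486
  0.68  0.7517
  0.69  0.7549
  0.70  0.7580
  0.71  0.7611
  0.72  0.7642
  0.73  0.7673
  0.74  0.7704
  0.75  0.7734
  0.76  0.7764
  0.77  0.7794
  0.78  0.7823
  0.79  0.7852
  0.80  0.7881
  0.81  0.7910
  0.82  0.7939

51.94

σ√T = 0.39·√0.25 = 0.1950
d₁ = [ln(340/300) + (0.05 + ½·0.39²)·0.25] / (σ√T) = (0.1252 + 0.0315) / 0.1950 = 0.8035 ⇒ 0.80
d₂ = 0.8035 − 0.1950 = 0.6085 ⇒ 0.61
exp(−rT) = exp(−0.05·0.25) = 0.9876
N(d₁) = N(0.80) = 0.7881;  N(d₂) = N(0.61) = 0.7291
C = 340·0.7881 − 300·0.9876·0.7291 = 267.9540 − 216.0177 = 51.9363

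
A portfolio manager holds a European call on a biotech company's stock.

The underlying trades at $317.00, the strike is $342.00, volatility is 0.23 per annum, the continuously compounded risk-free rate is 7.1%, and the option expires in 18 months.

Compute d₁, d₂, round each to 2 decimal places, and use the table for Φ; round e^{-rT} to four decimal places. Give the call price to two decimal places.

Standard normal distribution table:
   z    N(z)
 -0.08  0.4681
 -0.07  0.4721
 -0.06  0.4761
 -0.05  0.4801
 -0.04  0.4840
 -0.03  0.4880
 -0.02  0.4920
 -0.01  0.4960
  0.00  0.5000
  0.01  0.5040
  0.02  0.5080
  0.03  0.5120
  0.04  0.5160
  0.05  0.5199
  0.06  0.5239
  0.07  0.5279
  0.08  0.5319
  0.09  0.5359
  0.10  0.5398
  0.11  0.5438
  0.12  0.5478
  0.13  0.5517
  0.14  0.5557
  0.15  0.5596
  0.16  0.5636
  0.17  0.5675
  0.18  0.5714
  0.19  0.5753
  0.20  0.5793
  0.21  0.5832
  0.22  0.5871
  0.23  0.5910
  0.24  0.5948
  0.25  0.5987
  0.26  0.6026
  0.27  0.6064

$39.75

σ√T = 0.23 × 1.2247 = 0.2817
d₁ = [ln(317/342) + (0.071 + 0.23²/2)·1.5] / 0.2817 = [-0.0759 + 0.1462] / 0.2817 = 0.2494 → 0.25
d₂ = d₁ − σ√T = 0.2494 − 0.2817 = -0.0322 → -0.03
e^(−rT) = e^(−0.071·1.5) = 0.8990
N(d₁) = N(0.25) = 0.5987;  N(d₂) = N(-0.03) = 0.4880
C = 317·0.5987 − 342·0.8990·0.4880 = 189.7879 − 150.0395 = 39.7484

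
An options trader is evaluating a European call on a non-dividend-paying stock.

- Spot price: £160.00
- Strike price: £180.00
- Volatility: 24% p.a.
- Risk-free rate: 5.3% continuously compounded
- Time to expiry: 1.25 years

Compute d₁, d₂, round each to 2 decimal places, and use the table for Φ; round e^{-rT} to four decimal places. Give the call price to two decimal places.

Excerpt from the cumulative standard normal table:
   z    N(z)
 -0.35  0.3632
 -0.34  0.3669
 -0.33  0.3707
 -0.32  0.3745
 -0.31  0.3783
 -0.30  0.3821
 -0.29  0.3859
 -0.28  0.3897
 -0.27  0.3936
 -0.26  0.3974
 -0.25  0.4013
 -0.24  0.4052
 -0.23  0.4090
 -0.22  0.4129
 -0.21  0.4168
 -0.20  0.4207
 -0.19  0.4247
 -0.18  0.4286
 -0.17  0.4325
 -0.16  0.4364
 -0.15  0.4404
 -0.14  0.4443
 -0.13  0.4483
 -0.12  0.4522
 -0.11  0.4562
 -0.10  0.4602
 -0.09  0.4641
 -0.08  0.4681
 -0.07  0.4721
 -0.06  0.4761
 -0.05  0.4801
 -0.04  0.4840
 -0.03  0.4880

σ√T = 0.24 × 1.1180 = 0.2683
ln(S/K) + (r + σ²/2)T = ln(160/180) + (0.053 + 0.24²/2)·1.25 = -0.1178 + 0.1022 = -0.0155
d₁ = -0.0155 / 0.2683 = -0.0579 → -0.06
d₂ = d₁ − σ√T = -0.0579 − 0.2683 = -0.3262 → -0.33
e^(−rT) = e^(−0.053·1.25) = 0.9359
C = 160·N(-0.06) − 180·0.9359·N(-0.33) = 160·0.4761 − 180·0.9359·0.3707 = 76.1760 − 62.4489 = 13.7271

£13.73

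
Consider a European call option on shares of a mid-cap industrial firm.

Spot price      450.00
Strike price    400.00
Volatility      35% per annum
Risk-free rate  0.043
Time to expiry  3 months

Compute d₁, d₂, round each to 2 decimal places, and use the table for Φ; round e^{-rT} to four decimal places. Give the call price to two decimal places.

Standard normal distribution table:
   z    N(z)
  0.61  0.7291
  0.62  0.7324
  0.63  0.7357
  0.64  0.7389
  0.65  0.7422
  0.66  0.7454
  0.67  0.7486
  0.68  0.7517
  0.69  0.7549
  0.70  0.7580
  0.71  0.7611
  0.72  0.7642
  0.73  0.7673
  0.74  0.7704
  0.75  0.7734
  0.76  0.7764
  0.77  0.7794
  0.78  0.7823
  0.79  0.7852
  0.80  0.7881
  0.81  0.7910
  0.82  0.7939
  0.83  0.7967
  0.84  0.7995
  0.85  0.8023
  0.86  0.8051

63.55

σ√T = 0.35·√0.25 = 0.1750
d₁ = [ln(450/400) + (0.043 + 0.35²/2)·0.25] / 0.1750 = [0.1178 + 0.0261] / 0.1750 = 0.8220 → 0.82
d₂ = d₁ − σ√T = 0.8220 − 0.1750 = 0.6470 → 0.65
exp(−rT) = exp(−0.043·0.25) = 0.9893
C = 450·N(0.82) − 400·0.9893·N(0.65) = 450·0.7939 − 400·0.9893·0.7422 = 357.2550 − 293.7034 = 63.5516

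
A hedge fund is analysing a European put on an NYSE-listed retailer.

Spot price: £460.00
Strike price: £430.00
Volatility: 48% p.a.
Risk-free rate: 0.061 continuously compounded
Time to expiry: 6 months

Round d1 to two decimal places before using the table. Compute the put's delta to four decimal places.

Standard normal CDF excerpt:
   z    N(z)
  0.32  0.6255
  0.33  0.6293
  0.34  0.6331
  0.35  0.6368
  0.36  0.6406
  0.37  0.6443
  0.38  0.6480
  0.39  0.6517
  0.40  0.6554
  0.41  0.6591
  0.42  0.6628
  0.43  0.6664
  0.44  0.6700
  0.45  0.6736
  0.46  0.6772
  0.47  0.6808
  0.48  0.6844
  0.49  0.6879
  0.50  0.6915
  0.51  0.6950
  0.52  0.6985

-0.3228

T = 0.5;  σ√T = 0.3394
d₁ = [ln(460/430) + (0.061 + ½·0.48²)·0.5] / (σ√T) = (0.0674 + 0.0881) / 0.3394 = 0.4583 ≈ 0.46
N(d₁) = N(0.46) = 0.6772
Δ_put = N(d₁) − 1 = 0.6772 − 1 = -0.3228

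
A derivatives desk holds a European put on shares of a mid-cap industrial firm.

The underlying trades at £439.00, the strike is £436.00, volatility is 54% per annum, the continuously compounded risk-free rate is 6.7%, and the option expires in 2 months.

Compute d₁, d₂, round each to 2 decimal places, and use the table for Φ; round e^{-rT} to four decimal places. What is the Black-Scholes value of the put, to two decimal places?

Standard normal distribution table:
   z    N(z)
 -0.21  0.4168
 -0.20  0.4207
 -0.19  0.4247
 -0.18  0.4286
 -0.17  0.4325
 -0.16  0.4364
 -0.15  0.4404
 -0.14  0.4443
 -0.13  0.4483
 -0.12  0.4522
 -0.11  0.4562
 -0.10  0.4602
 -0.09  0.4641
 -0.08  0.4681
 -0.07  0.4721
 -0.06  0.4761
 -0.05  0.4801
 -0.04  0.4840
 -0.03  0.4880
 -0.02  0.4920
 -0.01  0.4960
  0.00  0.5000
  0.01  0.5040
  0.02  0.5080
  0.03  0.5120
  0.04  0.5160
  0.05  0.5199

£34.31

T = 0.1667;  σ√T = 0.2205
d₁ = [ln(439/436) + (0.067 + ½·0.54²)·0.1667] / (σ√T) = (0.0069 + 0.0355) / 0.2205 = 0.1920 which rounds to 0.19
d₂ = 0.1920 − 0.2205 = -0.0285 which rounds to -0.03
exp(−rT) = exp(−0.067·0.1667) = 0.9889
N(−d₂) = N(0.03) = 0.5120;  N(−d₁) = N(-0.19) = 0.4247
P = 436·0.9889·0.5120 − 439·0.4247 = 220.7541 − 186.4433 = 34.3108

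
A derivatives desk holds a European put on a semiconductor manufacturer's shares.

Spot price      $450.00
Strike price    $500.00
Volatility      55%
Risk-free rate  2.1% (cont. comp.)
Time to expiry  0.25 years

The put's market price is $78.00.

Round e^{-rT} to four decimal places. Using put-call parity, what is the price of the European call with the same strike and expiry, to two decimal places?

exp(−rT) = exp(−0.021·0.25) = 0.9948
Put-call parity: C − P = S − K·e^(−rT) = 450 − 500·0.9948 = 450 − 497.4000 = -47.4000
C = P + (C − P) = 78.00 + (-47.4000) = 30.6000

$30.60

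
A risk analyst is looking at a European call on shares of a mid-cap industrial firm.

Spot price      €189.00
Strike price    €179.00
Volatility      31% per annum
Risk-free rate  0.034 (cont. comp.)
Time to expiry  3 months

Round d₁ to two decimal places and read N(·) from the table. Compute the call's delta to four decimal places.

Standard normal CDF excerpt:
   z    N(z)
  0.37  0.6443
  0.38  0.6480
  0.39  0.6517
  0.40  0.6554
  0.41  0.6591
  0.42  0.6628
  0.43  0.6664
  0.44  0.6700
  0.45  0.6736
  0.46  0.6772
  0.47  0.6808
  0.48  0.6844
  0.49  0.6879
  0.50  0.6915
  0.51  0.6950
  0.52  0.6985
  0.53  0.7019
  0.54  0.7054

σ√T = 0.31·√0.25 = 0.1550
ln(S/K) + (r + σ²/2)T = ln(189/179) + (0.034 + 0.31²/2)·0.25 = 0.0544 + 0.0205 = 0.0749
d₁ = 0.0749 / 0.1550 = 0.4831 ⇒ 0.48
N(d₁) = N(0.48) = 0.6844
Δ_call = N(d₁) = 0.6844

0.6844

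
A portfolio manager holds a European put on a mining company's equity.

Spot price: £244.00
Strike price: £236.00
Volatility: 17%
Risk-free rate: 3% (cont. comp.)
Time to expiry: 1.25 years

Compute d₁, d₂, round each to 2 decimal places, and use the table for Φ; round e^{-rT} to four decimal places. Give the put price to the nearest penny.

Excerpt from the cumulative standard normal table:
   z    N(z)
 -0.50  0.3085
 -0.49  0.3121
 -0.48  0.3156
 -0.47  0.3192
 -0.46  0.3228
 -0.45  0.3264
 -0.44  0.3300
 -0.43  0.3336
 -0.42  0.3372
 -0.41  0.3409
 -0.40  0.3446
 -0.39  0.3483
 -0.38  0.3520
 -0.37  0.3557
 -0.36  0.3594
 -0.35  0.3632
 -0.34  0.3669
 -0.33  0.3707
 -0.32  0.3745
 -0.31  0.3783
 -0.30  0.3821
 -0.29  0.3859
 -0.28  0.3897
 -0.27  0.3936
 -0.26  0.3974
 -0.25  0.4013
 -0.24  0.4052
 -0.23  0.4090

£10.70

T = 1.25;  σ√T = 0.1901
d₁ = [ln(244/236) + (0.03 + 0.17²/2)·1.25] / 0.1901 = [0.0333 + 0.0556] / 0.1901 = 0.4677 → 0.47
d₂ = d₁ − σ√T = 0.4677 − 0.1901 = 0.2777 → 0.28
e^(−rT) = e^(−0.03·1.25) = 0.9632
N(−d₂) = N(-0.28) = 0.3897;  N(−d₁) = N(-0.47) = 0.3192
P = 236·0.9632·0.3897 − 244·0.3192 = 88.5847 − 77.8848 = 10.6999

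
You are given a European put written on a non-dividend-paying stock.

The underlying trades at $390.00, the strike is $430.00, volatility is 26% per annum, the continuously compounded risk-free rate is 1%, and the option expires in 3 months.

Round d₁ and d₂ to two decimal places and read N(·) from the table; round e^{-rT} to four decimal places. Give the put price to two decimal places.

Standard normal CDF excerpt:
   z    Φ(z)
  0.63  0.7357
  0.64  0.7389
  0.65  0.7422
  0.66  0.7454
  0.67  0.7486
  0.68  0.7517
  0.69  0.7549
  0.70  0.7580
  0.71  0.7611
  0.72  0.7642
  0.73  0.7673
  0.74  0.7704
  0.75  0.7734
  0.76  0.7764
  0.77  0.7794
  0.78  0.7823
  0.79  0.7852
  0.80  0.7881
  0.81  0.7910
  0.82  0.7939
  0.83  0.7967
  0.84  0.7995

$46.08

σ√T = 0.26·√0.25 = 0.1300
d₁ = [ln(390/430) + (0.01 + 0.26²/2)·0.25] / 0.1300 = [-0.0976 + 0.0110] / 0.1300 = -0.6668 which rounds to -0.67
d₂ = d₁ − σ√T = -0.6668 − 0.1300 = -0.7968 which rounds to -0.80
exp(−rT) = exp(−0.01·0.25) = 0.9975
N(−d₂) = N(0.80) = 0.7881;  N(−d₁) = N(0.67) = 0.7486
P = 430·0.9975·0.7881 − 390·0.7486 = 338.0358 − 291.9540 = 46.0818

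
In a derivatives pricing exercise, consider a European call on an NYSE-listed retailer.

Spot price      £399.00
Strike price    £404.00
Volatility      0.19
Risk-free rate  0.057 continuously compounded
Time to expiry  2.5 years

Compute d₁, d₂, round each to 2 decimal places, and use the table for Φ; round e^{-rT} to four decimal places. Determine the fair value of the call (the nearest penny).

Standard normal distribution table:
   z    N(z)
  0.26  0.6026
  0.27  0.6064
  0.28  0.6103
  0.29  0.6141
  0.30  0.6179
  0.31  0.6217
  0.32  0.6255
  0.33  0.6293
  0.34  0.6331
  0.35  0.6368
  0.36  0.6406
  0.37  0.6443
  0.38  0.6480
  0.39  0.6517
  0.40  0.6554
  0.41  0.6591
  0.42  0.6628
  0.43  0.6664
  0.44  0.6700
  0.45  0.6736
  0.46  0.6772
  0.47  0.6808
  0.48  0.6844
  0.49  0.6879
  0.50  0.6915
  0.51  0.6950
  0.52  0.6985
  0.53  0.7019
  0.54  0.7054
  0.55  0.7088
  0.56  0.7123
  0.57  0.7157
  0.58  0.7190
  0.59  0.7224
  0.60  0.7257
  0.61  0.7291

£73.06

σ√T = 0.19·√2.5 = 0.3004
d₁ = [ln(399/404) + (0.057 + ½·0.19²)·2.5] / (σ√T) = (-0.0125 + 0.1876) / 0.3004 = 0.5831 → 0.58
d₂ = 0.5831 − 0.3004 = 0.2827 → 0.28
exp(−rT) = exp(−0.057·2.5) = 0.8672
N(d₁) = N(0.58) = 0.7190;  N(d₂) = N(0.28) = 0.6103
C = 399·0.7190 − 404·0.8672·0.6103 = 286.8810 − 213.8179 = 73.0631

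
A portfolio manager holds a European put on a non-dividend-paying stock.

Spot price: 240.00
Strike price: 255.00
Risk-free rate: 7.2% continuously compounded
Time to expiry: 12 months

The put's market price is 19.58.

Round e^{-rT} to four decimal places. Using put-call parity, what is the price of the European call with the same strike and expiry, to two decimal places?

exp(−rT) = exp(−0.072·1) = 0.9305
Put-call parity: C − P = S − K·e^(−rT) = 240 − 255·0.9305 = 240 − 237.2775 = 2.7225
C = P + (C − P) = 19.58 + (2.7225) = 22.3025

22.30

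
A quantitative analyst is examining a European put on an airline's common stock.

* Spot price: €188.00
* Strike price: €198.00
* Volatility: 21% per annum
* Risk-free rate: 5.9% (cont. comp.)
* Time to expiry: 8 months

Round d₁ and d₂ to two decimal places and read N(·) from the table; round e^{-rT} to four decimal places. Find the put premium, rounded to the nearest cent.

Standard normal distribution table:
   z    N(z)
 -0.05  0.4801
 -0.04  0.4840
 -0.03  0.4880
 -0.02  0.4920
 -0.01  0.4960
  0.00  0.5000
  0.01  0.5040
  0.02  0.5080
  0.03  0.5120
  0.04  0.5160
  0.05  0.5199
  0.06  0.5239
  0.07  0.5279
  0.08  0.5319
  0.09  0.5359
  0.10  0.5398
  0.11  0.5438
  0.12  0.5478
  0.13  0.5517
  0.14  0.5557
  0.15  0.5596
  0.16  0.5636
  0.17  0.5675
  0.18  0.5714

€14.04

σ√T = 0.21·√0.6667 = 0.1715
d₁ = [ln(188/198) + (0.059 + ½·0.21²)·0.6667] / (σ√T) = (-0.0518 + 0.0540) / 0.1715 = 0.0129 which rounds to 0.01
d₂ = 0.0129 − 0.1715 = -0.1586 which rounds to -0.16
exp(−rT) = exp(−0.059·0.6667) = 0.9614
P = 198·0.9614·N(0.16) − 188·N(-0.01) = 198·0.9614·0.5636 − 188·0.4960 = 107.2853 − 93.2480 = 14.0373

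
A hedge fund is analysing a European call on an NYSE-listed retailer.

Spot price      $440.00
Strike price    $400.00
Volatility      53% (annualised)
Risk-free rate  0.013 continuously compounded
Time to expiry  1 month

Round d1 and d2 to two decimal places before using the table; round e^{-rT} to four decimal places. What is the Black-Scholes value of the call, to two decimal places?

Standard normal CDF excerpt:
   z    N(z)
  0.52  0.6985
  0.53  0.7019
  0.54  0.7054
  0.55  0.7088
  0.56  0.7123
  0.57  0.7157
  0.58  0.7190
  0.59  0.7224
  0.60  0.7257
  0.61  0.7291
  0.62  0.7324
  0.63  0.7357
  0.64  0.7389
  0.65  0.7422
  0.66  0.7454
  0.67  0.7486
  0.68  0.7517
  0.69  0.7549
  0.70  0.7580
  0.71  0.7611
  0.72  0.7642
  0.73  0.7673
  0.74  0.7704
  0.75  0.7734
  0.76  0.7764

$51.68

σ√T = 0.53 × 0.2887 = 0.1530
ln(S/K) + (r + σ²/2)T = ln(440/400) + (0.013 + 0.53²/2)·0.08333 = 0.0953 + 0.0128 = 0.1081
d₁ = 0.1081 / 0.1530 = 0.7065 which rounds to 0.71
d₂ = d₁ − σ√T = 0.7065 − 0.1530 = 0.5535 which rounds to 0.55
e^(−rT) = e^(−0.013·0.08333) = 0.9989
C = 440·N(0.71) − 400·0.9989·N(0.55) = 440·0.7611 − 400·0.9989·0.7088 = 334.8840 − 283.2081 = 51.6759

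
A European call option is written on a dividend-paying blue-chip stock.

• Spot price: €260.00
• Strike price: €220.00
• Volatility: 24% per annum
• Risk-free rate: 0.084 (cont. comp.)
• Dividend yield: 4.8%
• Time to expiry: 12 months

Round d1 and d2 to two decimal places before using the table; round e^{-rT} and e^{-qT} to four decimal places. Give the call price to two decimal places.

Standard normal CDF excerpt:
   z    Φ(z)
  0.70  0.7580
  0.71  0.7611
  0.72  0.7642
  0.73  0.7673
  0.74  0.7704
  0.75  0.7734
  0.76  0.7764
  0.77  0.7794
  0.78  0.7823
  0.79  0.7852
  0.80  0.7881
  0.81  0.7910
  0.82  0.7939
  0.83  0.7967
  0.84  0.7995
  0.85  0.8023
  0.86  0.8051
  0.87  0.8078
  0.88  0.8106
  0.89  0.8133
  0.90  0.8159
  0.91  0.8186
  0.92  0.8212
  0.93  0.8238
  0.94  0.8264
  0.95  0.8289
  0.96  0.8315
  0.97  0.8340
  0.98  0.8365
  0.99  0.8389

σ√T = 0.24 × 1.0000 = 0.2400
d₁ = [ln(260/220) + (0.084 − 0.048 + ½·0.24²)·1] / (σ√T) = (0.1671 + 0.0648) / 0.2400 = 0.9661 which rounds to 0.97
d₂ = 0.9661 − 0.2400 = 0.7261 which rounds to 0.73
e^(−qT) = e^(−0.048·1) = 0.9531;  e^(−rT) = e^(−0.084·1) = 0.9194
N(d₁) = N(0.97) = 0.8340;  N(d₂) = N(0.73) = 0.7673
C = 260·0.9531·0.8340 − 220·0.9194·0.7673 = 206.6702 − 155.2002 = 51.4700

€51.47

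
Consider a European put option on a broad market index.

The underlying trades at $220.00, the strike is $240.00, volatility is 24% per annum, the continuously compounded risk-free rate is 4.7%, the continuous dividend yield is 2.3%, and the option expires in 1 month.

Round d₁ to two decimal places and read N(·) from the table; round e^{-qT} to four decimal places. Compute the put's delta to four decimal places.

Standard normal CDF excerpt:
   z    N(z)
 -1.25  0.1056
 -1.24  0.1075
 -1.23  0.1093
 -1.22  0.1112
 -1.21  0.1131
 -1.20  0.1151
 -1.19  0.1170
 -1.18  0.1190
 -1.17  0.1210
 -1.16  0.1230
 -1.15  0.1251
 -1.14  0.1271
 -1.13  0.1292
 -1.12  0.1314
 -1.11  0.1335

-0.8813

σ√T = 0.24 × 0.2887 = 0.0693
d₁ = [ln(220/240) + (0.047 − 0.023 + 0.24²/2)·0.08333] / 0.0693 = [-0.0870 + 0.0044] / 0.0693 = -1.1924 ≈ -1.19
N(d₁) = N(-1.19) = 0.1170
Δ_put = exp(−qT)·(N(d₁) − 1) = 0.9981·(0.1170 − 1) = -0.8813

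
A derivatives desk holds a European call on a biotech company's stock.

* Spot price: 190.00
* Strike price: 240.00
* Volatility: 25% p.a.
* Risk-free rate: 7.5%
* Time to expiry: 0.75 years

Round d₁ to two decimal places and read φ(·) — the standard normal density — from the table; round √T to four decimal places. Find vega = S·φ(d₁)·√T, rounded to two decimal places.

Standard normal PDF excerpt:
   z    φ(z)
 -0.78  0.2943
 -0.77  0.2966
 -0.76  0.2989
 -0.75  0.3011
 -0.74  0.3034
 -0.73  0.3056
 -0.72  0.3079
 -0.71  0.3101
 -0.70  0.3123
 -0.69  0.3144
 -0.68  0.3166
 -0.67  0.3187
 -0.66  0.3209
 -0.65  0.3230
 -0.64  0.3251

T = 0.75;  σ√T = 0.2165
d₁ = [ln(190/240) + (0.075 + ½·0.25²)·0.75] / (σ√T) = (-0.2336 + 0.0797) / 0.2165 = -0.7110 → -0.71
√T = √0.75 = 0.8660
φ(d₁) = φ(-0.71) = 0.3101
vega = S·φ(d₁)·√T = 190·0.3101·0.8660 = 51.0239

51.02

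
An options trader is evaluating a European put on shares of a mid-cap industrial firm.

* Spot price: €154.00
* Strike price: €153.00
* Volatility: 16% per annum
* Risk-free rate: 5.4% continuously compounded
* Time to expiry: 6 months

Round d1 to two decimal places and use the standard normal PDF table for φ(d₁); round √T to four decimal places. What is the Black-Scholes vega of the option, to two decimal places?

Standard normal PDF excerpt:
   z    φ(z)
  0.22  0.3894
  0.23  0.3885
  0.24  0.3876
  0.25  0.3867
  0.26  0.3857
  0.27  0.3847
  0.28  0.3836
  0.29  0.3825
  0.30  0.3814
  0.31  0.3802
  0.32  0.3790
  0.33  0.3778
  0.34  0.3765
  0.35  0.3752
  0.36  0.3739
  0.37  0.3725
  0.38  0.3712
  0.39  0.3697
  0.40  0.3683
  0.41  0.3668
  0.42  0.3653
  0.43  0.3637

T = 0.5;  σ√T = 0.1131
d₁ = [ln(154/153) + (0.054 + 0.16²/2)·0.5] / 0.1131 = [0.0065 + 0.0334] / 0.1131 = 0.3528 ⇒ 0.35
√T = √0.5 = 0.7071
φ(d₁) = φ(0.35) = 0.3752
vega = S·φ(d₁)·√T = 154·0.3752·0.7071 = 40.8568
(Call and put vega coincide under Black-Scholes.)

40.86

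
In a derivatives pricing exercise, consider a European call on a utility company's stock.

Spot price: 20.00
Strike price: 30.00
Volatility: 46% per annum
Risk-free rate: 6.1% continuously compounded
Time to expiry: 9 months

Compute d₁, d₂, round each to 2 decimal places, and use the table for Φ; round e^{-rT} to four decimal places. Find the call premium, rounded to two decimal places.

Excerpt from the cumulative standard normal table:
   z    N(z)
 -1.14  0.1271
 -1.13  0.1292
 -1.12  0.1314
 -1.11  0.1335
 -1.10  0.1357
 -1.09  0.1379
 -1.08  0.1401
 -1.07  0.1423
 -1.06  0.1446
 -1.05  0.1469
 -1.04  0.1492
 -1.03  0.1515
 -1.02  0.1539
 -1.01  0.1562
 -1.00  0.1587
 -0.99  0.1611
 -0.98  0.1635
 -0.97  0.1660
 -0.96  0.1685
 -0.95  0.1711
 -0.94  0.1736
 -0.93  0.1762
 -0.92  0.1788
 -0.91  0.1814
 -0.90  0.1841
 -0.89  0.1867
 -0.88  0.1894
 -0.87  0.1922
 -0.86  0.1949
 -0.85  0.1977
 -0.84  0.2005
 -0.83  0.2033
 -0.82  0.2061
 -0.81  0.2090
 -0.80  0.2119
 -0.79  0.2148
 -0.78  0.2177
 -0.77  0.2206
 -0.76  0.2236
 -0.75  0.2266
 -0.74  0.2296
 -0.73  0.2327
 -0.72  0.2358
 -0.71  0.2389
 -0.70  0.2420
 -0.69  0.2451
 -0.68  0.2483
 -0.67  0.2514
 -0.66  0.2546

0.95

σ√T = 0.46·√0.75 = 0.3984
d₁ = [ln(20/30) + (0.061 + 0.46²/2)·0.75] / 0.3984 = [-0.4055 + 0.1251] / 0.3984 = -0.7038 ⇒ -0.70
d₂ = d₁ − σ√T = -0.7038 − 0.3984 = -1.1021 ⇒ -1.10
e^(−rT) = e^(−0.061·0.75) = 0.9553
N(d₁) = N(-0.70) = 0.2420;  N(d₂) = N(-1.10) = 0.1357
C = 20·0.2420 − 30·0.9553·0.1357 = 4.8400 − 3.8890 = 0.9510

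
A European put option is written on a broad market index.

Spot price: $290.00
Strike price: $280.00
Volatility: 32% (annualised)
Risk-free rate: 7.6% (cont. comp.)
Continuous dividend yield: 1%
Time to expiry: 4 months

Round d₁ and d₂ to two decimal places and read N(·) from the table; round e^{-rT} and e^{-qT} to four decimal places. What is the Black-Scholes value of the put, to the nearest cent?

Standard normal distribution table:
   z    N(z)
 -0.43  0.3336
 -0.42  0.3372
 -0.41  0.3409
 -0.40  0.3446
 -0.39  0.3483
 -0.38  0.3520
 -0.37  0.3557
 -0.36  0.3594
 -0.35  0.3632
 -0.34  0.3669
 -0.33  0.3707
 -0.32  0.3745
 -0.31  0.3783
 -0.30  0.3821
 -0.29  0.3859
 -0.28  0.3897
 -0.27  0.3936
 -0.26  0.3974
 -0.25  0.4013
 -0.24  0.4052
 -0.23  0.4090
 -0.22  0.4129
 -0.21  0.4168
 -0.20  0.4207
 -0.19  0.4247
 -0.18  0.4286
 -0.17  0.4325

T = 0.3333;  σ√T = 0.1848
ln(S/K) + (r − q + σ²/2)T = ln(290/280) + (0.076 − 0.01 + 0.32²/2)·0.3333 = 0.0351 + 0.0391 = 0.0742
d₁ = 0.0742 / 0.1848 = 0.4014 → 0.40
d₂ = d₁ − σ√T = 0.4014 − 0.1848 = 0.2166 → 0.22
e^(−qT) = e^(−0.01·0.3333) = 0.9967;  e^(−rT) = e^(−0.076·0.3333) = 0.9750
N(−d₂) = N(-0.22) = 0.4129;  N(−d₁) = N(-0.40) = 0.3446
P = 280·0.9750·0.4129 − 290·0.9967·0.3446 = 112.7217 − 99.6042 = 13.1175

$13.12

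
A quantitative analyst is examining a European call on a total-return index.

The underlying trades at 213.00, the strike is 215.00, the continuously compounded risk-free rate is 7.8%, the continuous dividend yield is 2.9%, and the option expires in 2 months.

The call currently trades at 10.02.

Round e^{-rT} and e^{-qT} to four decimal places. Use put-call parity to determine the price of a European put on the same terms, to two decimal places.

e^(−qT) = e^(−0.029·0.1667) = 0.9952;  e^(−rT) = e^(−0.078·0.1667) = 0.9871
Put-call parity: C − P = S·e^(−qT) − K·e^(−rT) = 213·0.9952 − 215·0.9871 = 211.9776 − 212.2265 = -0.2489
P = C − (C − P) = 10.02 − (-0.2489) = 10.2689

10.27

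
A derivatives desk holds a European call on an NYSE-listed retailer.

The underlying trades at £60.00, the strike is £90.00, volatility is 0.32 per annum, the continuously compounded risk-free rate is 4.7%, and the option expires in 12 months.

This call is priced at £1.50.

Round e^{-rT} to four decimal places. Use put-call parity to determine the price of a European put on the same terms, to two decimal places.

exp(−rT) = exp(−0.047·1) = 0.9541
Put-call parity: C − P = S − K·e^(−rT) = 60 − 90·0.9541 = 60 − 85.8690 = -25.8690
P = C − (C − P) = 1.50 − (-25.8690) = 27.3690

£27.37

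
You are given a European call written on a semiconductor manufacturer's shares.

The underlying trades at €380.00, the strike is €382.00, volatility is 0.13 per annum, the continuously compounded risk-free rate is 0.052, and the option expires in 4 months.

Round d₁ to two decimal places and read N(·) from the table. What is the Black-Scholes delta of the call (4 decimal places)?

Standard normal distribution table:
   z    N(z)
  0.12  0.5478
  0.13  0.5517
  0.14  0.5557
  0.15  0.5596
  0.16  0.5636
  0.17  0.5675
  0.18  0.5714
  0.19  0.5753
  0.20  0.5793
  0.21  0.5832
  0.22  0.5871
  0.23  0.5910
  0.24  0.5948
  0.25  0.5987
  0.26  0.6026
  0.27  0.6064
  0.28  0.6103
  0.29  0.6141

σ√T = 0.13 × 0.5774 = 0.0751
d₁ = [ln(380/382) + (0.052 + 0.13²/2)·0.3333] / 0.0751 = [-0.0052 + 0.0201] / 0.0751 = 0.1985 ⇒ 0.20
N(d₁) = N(0.20) = 0.5793
Δ_call = N(d₁) = 0.5793

0.5793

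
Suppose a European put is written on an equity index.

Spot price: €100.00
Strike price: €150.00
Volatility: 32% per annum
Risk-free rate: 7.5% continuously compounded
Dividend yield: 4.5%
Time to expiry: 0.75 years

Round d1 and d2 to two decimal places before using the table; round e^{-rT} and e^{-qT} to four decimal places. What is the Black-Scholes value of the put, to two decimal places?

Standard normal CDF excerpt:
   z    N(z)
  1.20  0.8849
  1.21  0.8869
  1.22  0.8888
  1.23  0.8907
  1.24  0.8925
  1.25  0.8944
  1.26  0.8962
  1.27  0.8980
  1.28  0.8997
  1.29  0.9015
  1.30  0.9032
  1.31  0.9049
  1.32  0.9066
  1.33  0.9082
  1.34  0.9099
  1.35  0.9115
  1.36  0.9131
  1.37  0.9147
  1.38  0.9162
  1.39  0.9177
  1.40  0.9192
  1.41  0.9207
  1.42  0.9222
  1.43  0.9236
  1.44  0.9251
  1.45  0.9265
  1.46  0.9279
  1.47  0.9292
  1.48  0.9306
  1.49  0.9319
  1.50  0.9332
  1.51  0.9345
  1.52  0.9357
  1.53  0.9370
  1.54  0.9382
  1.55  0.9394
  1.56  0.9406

€46.39

σ√T = 0.32·√0.75 = 0.2771
d₁ = [ln(100/150) + (0.075 − 0.045 + 0.32²/2)·0.75] / 0.2771 = [-0.4055 + 0.0609] / 0.2771 = -1.2433 ≈ -1.24
d₂ = d₁ − σ√T = -1.2433 − 0.2771 = -1.5205 ≈ -1.52
e^(−qT) = e^(−0.045·0.75) = 0.9668;  e^(−rT) = e^(−0.075·0.75) = 0.9453
N(−d₂) = N(1.52) = 0.9357;  N(−d₁) = N(1.24) = 0.8925
P = 150·0.9453·0.9357 − 100·0.9668·0.8925 = 132.6776 − 86.2869 = 46.3907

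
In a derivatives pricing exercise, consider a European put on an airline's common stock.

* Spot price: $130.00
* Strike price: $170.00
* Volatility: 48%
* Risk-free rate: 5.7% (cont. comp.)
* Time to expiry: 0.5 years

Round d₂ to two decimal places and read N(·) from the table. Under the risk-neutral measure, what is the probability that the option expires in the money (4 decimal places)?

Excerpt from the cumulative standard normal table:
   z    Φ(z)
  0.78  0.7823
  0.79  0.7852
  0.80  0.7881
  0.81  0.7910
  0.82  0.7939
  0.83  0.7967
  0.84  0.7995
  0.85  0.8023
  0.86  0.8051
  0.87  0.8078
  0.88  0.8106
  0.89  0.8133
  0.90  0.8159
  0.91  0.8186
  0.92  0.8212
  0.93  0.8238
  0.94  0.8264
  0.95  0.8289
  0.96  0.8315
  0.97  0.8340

σ√T = 0.48 × 0.7071 = 0.3394
d₁ = [ln(130/170) + (0.057 + 0.48²/2)·0.5] / 0.3394 = [-0.2683 + 0.0861] / 0.3394 = -0.5367 ⇒ -0.54
d₂ = d₁ − σ√T = -0.5367 − 0.3394 = -0.8761 ⇒ -0.88
Pr(exercise) under Q = N(−d₂) = N(0.88) = 0.8106

0.8106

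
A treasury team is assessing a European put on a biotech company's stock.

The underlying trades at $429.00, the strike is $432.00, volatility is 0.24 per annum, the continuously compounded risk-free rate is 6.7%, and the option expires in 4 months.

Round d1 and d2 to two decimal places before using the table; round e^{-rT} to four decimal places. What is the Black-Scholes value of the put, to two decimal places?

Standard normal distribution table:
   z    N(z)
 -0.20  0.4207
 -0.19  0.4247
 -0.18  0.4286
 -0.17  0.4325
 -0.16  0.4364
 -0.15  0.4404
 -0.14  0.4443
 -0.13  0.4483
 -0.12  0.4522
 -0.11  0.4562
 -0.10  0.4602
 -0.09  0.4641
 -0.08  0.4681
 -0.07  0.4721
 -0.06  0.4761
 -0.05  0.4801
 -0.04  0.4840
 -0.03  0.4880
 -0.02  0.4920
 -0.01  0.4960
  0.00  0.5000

$20.60

σ√T = 0.24 × 0.5774 = 0.1386
d₁ = [ln(429/432) + (0.067 + 0.24²/2)·0.3333] / 0.1386 = [-0.0070 + 0.0319] / 0.1386 = 0.1802 → 0.18
d₂ = d₁ − σ√T = 0.1802 − 0.1386 = 0.0416 → 0.04
e^(−rT) = e^(−0.067·0.3333) = 0.9779
N(−d₂) = N(-0.04) = 0.4840;  N(−d₁) = N(-0.18) = 0.4286
P = 432·0.9779·0.4840 − 429·0.4286 = 204.4672 − 183.8694 = 20.5978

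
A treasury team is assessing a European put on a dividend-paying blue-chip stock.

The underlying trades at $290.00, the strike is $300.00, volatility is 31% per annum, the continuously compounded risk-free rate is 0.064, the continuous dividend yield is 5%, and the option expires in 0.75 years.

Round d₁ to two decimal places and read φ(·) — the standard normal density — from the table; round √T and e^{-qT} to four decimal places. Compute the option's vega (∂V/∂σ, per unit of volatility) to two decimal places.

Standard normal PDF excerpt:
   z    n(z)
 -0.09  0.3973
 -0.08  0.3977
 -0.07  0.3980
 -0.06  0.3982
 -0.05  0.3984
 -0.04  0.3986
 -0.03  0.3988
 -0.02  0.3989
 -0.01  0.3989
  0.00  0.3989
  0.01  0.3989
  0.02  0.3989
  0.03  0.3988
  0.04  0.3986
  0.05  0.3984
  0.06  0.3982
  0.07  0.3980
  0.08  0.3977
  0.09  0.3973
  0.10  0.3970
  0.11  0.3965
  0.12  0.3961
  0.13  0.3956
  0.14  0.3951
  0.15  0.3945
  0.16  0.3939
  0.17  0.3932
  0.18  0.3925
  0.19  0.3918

σ√T = 0.31·√0.75 = 0.2685
d₁ = [ln(290/300) + (0.064 − 0.05 + 0.31²/2)·0.75] / 0.2685 = [-0.0339 + 0.0465] / 0.2685 = 0.0471 ≈ 0.05
√T = √0.75 = 0.8660
φ(d₁) = φ(0.05) = 0.3984
exp(−qT) = exp(−0.05·0.75) = 0.9632
vega = S·exp(−qT)·φ(d₁)·√T = 290·0.9632·0.3984·0.8660 = 96.3722

96.37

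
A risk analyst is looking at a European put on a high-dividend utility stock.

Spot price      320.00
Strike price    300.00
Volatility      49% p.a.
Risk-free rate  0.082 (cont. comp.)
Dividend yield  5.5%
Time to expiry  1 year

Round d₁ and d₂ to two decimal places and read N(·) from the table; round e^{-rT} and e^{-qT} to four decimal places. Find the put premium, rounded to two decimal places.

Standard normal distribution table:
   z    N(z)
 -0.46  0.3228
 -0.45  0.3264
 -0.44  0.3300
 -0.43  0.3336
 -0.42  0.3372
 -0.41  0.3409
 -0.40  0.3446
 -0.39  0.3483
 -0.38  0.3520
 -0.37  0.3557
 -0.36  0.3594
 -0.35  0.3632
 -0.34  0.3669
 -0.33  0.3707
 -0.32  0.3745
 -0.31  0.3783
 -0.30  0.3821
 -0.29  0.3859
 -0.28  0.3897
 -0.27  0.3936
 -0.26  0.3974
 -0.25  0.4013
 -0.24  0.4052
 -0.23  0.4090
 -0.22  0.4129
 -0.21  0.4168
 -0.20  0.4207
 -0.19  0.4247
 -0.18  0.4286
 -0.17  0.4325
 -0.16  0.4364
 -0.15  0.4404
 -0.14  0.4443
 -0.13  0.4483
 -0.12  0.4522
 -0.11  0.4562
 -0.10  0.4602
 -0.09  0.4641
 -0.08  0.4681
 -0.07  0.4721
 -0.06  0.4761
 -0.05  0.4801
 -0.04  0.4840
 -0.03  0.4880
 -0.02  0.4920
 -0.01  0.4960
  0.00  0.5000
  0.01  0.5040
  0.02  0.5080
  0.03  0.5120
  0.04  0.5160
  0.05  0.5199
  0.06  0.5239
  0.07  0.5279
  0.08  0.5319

T = 1;  σ√T = 0.4900
d₁ = [ln(320/300) + (0.082 − 0.055 + 0.49²/2)·1] / 0.4900 = [0.0645 + 0.1470] / 0.4900 = 0.4318 ≈ 0.43
d₂ = d₁ − σ√T = 0.4318 − 0.4900 = -0.0582 ≈ -0.06
exp(−qT) = exp(−0.055·1) = 0.9465;  exp(−rT) = exp(−0.082·1) = 0.9213
N(−d₂) = N(0.06) = 0.5239;  N(−d₁) = N(-0.43) = 0.3336
P = 300·0.9213·0.5239 − 320·0.9465·0.3336 = 144.8007 − 101.0408 = 43.7600

43.76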